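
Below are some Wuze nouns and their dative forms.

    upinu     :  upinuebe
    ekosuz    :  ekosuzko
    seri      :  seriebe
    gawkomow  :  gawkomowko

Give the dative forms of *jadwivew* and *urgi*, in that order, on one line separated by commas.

jadwivewko, urgiebe

The alternation tracks the final sound of the stem — -ko when the stem ends in a consonant (*ekosuz*, *gawkomow*); -ebe when the stem ends in a vowel (*upinu*, *seri*).
*jadwivew* — final sound /w/ (a consonant) → -ko → *jadwivewko*.
*urgi* — final sound /i/ (a vowel) → -ebe → *urgiebe*.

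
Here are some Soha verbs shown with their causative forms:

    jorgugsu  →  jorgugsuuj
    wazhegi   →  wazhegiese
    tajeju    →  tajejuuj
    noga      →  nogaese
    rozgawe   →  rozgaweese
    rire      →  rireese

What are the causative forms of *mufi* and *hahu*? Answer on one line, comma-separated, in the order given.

mufiese, hahuuj

The alternation tracks the last vowel of the stem — -uj when the last vowel of the stem is a rounded vowel (*jorgugsu*, *tajeju*); -ese when the last vowel of the stem is an unrounded vowel (*wazhegi*, *noga*, *rozgawe*, *rire*).
*mufi* — last vowel /i/ (an unrounded vowel) → -ese → *mufiese*.
Since the last vowel of *hahu* is /u/ (a rounded vowel), it takes -uj, giving *hahuuj*.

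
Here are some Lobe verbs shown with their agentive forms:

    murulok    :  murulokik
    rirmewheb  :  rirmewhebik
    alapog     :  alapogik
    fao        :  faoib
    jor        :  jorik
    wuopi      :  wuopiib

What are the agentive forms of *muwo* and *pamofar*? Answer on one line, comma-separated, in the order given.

Looking at the final sound of each stem: -ik when the stem ends in a consonant (*murulok*, *rirmewheb*, *alapog*, *jor*); -ib when the stem ends in a vowel (*fao*, *wuopi*).
The final sound of *muwo* is /o/, which is a vowel, so the suffix is -ib, giving *muwoib*.
*pamofar*: final sound = /r/, a consonant → -ik → *pamofarik*.

muwoib, pamofarik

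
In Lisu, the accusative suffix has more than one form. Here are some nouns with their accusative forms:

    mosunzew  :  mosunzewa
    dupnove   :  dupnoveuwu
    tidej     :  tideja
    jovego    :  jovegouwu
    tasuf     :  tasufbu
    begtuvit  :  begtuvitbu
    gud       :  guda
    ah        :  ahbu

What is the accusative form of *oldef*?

oldefbu

The alternation tracks the final sound of the stem — -bu when the stem ends in a voiceless consonant (*tasuf*, *begtuvit*, *ah*); -a when the stem ends in a voiced consonant (*mosunzew*, *tidej*, *gud*); -uwu when the stem ends in a vowel (*dupnove*, *jovego*).
Since the final sound of *oldef* is /f/ (a voiceless consonant), it takes -bu, giving *oldefbu*.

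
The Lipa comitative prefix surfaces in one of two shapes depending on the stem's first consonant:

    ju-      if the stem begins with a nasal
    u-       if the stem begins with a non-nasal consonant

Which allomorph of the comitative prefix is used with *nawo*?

ju-

Since the first consonant of *nawo* is /n/ (a nasal), it takes ju-.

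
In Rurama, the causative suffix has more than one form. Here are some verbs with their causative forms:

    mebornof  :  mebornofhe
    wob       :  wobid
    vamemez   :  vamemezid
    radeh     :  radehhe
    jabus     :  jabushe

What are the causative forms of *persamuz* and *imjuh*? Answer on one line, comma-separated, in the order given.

The alternation tracks the final consonant of the stem — -he when the stem ends in a voiceless consonant (*mebornof*, *radeh*, *jabus*); -id when the stem ends in a voiced consonant (*wob*, *vamemez*).
The final consonant of *persamuz* is /z/, which is voiced, so the suffix is -id, giving *persamuzid*.
*imjuh*: final consonant = /h/, voiceless → -he → *imjuhhe*.

persamuzid, imjuhhe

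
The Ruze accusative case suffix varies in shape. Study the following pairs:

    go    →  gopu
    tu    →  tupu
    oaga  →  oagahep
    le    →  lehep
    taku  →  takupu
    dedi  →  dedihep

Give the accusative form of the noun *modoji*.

Looking at the last vowel of each stem: -pu when the last vowel of the stem is a rounded vowel (*go*, *tu*, *taku*); -hep when the last vowel of the stem is an unrounded vowel (*oaga*, *le*, *dedi*).
The last vowel of *modoji* is /i/, which is an unrounded vowel, so the suffix is -hep, giving *modojihep*.

modojihep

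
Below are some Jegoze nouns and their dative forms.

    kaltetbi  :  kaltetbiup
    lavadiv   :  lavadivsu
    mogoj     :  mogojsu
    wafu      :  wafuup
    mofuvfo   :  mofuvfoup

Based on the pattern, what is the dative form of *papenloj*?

The alternation tracks the final sound of the stem — -su when the stem ends in a consonant (*lavadiv*, *mogoj*); -up when the stem ends in a vowel (*kaltetbi*, *wafu*, *mofuvfo*).
*papenloj*: final sound = /j/, a consonant → -su → *papenlojsu*.

papenlojsu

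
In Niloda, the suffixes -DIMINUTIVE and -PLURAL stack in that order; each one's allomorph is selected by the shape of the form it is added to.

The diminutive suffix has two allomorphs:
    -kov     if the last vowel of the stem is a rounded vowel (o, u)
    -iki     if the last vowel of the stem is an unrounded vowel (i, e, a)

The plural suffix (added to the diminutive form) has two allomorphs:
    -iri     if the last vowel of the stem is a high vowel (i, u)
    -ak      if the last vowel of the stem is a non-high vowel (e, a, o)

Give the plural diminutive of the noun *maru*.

The last vowel of *maru* is /u/, which is a rounded vowel, so the diminutive suffix is -kov, giving *marukov*.
The diminutive form *marukov* — last vowel /o/ (a non-high vowel) → -ak → *marukovak*.

marukovak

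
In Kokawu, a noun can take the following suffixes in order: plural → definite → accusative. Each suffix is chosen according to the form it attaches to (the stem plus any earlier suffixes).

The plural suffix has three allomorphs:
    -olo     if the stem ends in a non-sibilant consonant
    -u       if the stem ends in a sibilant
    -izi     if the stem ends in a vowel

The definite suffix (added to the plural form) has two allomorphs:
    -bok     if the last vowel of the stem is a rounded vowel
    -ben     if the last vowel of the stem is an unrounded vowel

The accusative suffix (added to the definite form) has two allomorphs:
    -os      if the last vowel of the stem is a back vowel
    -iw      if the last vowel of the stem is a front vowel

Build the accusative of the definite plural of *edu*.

eduizibeniw

*edu*: final sound = /u/, a vowel → -izi → *eduizi*.
The last vowel of the plural form *eduizi* is /i/, which is an unrounded vowel, so the definite suffix is -ben, giving *eduiziben*.
The definite form *eduiziben* — last vowel /e/ (a front vowel) → -iw → *eduizibeniw*.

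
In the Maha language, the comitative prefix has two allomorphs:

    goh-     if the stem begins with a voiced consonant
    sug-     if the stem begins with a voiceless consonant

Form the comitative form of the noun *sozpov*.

The first consonant of *sozpov* is /s/, which is voiceless, so the prefix is sug-, giving *sugsozpov*.

sugsozpov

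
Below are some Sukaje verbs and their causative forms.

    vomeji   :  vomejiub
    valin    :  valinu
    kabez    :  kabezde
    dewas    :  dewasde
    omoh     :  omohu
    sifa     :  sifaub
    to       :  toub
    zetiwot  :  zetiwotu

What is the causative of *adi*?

adiub

Looking at the final sound of each stem: -de when the stem ends in a sibilant (*kabez*, *dewas*); -u when the stem ends in a non-sibilant consonant (*valin*, *omoh*, *zetiwot*); -ub when the stem ends in a vowel (*vomeji*, *sifa*, *to*).
The final sound of *adi* is /i/, which is a vowel, so the suffix is -ub, giving *adiub*.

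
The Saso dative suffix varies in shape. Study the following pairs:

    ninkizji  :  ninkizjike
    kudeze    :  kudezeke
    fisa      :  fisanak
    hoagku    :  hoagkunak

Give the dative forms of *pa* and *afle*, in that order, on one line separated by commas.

Looking at the last vowel of each stem: -ke when the last vowel of the stem is a front vowel (*ninkizji*, *kudeze*); -nak when the last vowel of the stem is a back vowel (*fisa*, *hoagku*).
The last vowel of *pa* is /a/, which is a back vowel, so the suffix is -nak, giving *panak*.
The last vowel of *afle* is /e/, which is a front vowel, so the suffix is -ke, giving *afleke*.

panak, afleke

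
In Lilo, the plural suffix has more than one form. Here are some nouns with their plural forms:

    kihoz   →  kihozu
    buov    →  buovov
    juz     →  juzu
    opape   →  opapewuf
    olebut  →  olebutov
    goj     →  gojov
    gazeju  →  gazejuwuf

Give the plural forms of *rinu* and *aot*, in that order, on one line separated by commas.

The alternation tracks the final sound of the stem — -u when the stem ends in a sibilant (*kihoz*, *juz*); -ov when the stem ends in a non-sibilant consonant (*buov*, *olebut*, *goj*); -wuf when the stem ends in a vowel (*opape*, *gazeju*).
Since the final sound of *rinu* is /u/ (a vowel), it takes -wuf, giving *rinuwuf*.
The final sound of *aot* is /t/, which is a non-sibilant consonant, so the suffix is -ov, giving *aotov*.

rinuwuf, aotov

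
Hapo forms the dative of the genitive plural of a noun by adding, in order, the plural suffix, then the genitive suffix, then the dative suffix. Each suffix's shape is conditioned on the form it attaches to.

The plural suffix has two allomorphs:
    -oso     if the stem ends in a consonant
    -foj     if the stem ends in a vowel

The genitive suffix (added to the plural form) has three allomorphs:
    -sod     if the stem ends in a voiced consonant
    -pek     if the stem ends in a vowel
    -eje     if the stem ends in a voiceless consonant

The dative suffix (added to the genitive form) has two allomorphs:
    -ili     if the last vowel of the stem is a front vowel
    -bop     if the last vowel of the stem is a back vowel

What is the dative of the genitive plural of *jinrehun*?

*jinrehun*: final sound = /n/, a consonant → -oso → *jinrehunoso*.
The plural form *jinrehunoso* — final sound /o/ (a vowel) → -pek → *jinrehunosopek*.
The genitive form *jinrehunosopek*: last vowel = /e/, a front vowel → -ili → *jinrehunosopekili*.

jinrehunosopekili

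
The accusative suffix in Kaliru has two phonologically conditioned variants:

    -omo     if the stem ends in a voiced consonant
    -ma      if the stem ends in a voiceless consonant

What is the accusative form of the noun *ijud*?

ijudomo

The final consonant of *ijud* is /d/, which is voiced, so the suffix is -omo, giving *ijudomo*.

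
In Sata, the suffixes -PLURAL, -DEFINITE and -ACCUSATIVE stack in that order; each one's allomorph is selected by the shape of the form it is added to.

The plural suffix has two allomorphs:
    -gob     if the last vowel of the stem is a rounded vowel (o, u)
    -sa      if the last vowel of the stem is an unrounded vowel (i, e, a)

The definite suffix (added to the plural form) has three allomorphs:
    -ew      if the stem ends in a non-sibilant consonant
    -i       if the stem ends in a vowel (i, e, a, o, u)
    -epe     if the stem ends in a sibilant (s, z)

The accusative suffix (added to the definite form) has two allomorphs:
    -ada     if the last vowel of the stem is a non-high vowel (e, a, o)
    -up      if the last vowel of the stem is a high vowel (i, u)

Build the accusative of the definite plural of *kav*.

The last vowel of *kav* is /a/, which is an unrounded vowel, so the plural suffix is -sa, giving *kavsa*.
The plural form *kavsa*: final sound = /a/, a vowel → -i → *kavsai*.
The definite form *kavsai*: last vowel = /i/, a high vowel → -up → *kavsaiup*.

kavsaiup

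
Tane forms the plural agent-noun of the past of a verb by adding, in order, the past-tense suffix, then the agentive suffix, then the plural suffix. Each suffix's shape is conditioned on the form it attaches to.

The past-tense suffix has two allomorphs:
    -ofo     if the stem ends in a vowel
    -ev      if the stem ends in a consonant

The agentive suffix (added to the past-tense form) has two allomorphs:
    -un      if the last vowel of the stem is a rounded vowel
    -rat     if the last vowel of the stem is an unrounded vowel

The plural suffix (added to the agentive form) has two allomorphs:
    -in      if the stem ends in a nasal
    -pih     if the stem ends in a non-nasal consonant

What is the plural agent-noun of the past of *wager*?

wagerevratpih

Since the final sound of *wager* is /r/ (a consonant), it takes -ev, giving *wagerev*.
The past-tense form *wagerev*: last vowel = /e/, an unrounded vowel → -rat → *wagerevrat*.
The agentive form *wagerevrat* — final consonant /t/ (non-nasal) → -pih → *wagerevratpih*.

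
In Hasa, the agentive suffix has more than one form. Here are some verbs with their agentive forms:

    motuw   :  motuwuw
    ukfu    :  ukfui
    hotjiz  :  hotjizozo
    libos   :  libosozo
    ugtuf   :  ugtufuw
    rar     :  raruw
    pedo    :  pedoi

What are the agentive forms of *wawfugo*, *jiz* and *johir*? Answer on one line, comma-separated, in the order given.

wawfugoi, jizozo, johiruw

The alternation tracks the final sound of the stem — -ozo when the stem ends in a sibilant (*hotjiz*, *libos*); -uw when the stem ends in a non-sibilant consonant (*motuw*, *ugtuf*, *rar*); -i when the stem ends in a vowel (*ukfu*, *pedo*).
The final sound of *wawfugo* is /o/, which is a vowel, so the suffix is -i, giving *wawfugoi*.
*jiz*: final sound = /z/, a sibilant → -ozo → *jizozo*.
Since the final sound of *johir* is /r/ (a non-sibilant consonant), it takes -uw, giving *johiruw*.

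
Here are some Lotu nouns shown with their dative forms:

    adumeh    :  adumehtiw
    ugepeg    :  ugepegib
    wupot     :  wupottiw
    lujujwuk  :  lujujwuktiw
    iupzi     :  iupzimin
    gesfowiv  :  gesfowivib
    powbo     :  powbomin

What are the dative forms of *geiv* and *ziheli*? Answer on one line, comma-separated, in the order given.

geivib, zihelimin

The alternation tracks the final sound of the stem — -tiw when the stem ends in a voiceless consonant (*adumeh*, *wupot*, *lujujwuk*); -ib when the stem ends in a voiced consonant (*ugepeg*, *gesfowiv*); -min when the stem ends in a vowel (*iupzi*, *powbo*).
The final sound of *geiv* is /v/, which is a voiced consonant, so the suffix is -ib, giving *geivib*.
Since the final sound of *ziheli* is /i/ (a vowel), it takes -min, giving *zihelimin*.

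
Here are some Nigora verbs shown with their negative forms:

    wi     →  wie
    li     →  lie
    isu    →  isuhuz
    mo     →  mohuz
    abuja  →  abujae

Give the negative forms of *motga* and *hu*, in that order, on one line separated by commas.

The suffix is conditioned by the last vowel: -huz when the last vowel of the stem is a rounded vowel (*isu*, *mo*); -e when the last vowel of the stem is an unrounded vowel (*wi*, *li*, *abuja*).
The last vowel of *motga* is /a/, which is an unrounded vowel, so the suffix is -e, giving *motgae*.
Since the last vowel of *hu* is /u/ (a rounded vowel), it takes -huz, giving *huhuz*.

motgae, huhuz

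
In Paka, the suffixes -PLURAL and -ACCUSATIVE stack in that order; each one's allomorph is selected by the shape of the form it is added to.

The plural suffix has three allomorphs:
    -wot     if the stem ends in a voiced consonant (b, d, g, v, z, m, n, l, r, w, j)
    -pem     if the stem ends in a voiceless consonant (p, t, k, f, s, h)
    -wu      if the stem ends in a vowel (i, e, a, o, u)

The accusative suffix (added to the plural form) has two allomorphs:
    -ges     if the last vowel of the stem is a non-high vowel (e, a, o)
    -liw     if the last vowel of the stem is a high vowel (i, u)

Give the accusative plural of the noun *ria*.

riawuliw

*ria* — final sound /a/ (a vowel) → -wu → *riawu*.
The plural form *riawu*: last vowel = /u/, a high vowel → -liw → *riawuliw*.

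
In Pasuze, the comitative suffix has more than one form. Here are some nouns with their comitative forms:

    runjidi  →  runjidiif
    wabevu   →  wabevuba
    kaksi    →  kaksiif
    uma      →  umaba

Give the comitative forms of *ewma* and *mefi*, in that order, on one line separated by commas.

ewmaba, mefiif

Looking at the last vowel of each stem: -if when the last vowel of the stem is a front vowel (*runjidi*, *kaksi*); -ba when the last vowel of the stem is a back vowel (*wabevu*, *uma*).
*ewma*: last vowel = /a/, a back vowel → -ba → *ewmaba*.
The last vowel of *mefi* is /i/, which is a front vowel, so the suffix is -if, giving *mefiif*.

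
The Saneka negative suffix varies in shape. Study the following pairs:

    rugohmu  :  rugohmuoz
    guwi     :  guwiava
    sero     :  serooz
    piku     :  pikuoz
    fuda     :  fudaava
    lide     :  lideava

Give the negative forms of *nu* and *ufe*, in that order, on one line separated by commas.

The pattern is rounding harmony: -oz when the last vowel of the stem is a rounded vowel (*rugohmu*, *sero*, *piku*); -ava when the last vowel of the stem is an unrounded vowel (*guwi*, *fuda*, *lide*).
*nu*: last vowel = /u/, a rounded vowel → -oz → *nuoz*.
The last vowel of *ufe* is /e/, which is an unrounded vowel, so the suffix is -ava, giving *ufeava*.

nuoz, ufeava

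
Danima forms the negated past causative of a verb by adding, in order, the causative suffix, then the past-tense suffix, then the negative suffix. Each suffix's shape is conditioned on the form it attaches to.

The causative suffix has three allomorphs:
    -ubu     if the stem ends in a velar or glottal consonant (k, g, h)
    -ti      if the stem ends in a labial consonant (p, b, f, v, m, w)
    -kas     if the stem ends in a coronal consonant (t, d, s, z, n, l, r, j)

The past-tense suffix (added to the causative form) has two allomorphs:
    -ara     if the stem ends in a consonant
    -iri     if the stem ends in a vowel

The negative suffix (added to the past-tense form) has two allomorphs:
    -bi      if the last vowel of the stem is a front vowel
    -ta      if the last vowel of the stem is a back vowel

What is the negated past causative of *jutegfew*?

*jutegfew*: final consonant = /w/, labial → -ti → *jutegfewti*.
The causative form *jutegfewti*: final sound = /i/, a vowel → -iri → *jutegfewtiiri*.
The past-tense form *jutegfewtiiri*: last vowel = /i/, a front vowel → -bi → *jutegfewtiiribi*.

jutegfewtiiribi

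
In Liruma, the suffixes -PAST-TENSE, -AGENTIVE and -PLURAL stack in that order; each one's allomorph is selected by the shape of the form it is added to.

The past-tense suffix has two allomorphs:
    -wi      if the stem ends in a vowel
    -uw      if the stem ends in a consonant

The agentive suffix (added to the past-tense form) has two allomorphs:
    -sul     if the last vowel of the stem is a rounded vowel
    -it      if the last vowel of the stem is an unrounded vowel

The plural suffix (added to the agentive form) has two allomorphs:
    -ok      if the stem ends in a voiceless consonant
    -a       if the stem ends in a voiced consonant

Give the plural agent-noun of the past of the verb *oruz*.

The final sound of *oruz* is /z/, which is a consonant, so the past-tense suffix is -uw, giving *oruzuw*.
Since the last vowel of the past-tense form *oruzuw* is /u/ (a rounded vowel), it takes -sul, giving *oruzuwsul*.
Since the final consonant of the agentive form *oruzuwsul* is /l/ (voiced), it takes -a, giving *oruzuwsula*.

oruzuwsula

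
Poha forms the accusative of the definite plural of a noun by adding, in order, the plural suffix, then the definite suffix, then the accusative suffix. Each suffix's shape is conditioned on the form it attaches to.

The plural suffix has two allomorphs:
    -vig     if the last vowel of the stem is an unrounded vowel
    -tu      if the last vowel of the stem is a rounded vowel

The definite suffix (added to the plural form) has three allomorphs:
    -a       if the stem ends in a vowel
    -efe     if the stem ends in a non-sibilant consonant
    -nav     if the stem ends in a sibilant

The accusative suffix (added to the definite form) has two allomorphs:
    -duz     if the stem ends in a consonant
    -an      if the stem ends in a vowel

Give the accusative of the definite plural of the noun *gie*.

gievigefean

*gie*: last vowel = /e/, an unrounded vowel → -vig → *gievig*.
The plural form *gievig* — final sound /g/ (a non-sibilant consonant) → -efe → *gievigefe*.
The definite form *gievigefe*: final sound = /e/, a vowel → -an → *gievigefean*.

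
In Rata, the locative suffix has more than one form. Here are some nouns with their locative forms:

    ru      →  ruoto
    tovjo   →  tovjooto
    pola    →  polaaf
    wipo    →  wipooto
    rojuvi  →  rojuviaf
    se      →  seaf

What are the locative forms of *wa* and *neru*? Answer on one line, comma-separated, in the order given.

The pattern is rounding harmony: -oto when the last vowel of the stem is a rounded vowel (*ru*, *tovjo*, *wipo*); -af when the last vowel of the stem is an unrounded vowel (*pola*, *rojuvi*, *se*).
Since the last vowel of *wa* is /a/ (an unrounded vowel), it takes -af, giving *waaf*.
The last vowel of *neru* is /u/, which is a rounded vowel, so the suffix is -oto, giving *neruoto*.

waaf, neruoto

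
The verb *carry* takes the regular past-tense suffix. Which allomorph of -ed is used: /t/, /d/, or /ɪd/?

/d/

The stem *carry* ends in a voiced sound other than /d/.
The -ed suffix is realized as /ɪd/ after /t, d/; as /t/ after other voiceless consonants; and as /d/ after other voiced sounds.
So -ed on *carry* is pronounced /d/.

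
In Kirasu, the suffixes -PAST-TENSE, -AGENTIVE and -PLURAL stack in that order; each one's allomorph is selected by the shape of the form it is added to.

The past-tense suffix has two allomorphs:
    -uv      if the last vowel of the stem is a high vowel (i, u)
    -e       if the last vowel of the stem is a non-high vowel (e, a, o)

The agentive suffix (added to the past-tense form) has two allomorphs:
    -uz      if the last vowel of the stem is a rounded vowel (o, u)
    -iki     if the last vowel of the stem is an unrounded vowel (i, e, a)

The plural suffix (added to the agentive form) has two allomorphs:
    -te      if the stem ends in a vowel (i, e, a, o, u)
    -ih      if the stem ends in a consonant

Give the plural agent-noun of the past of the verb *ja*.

*ja*: last vowel = /a/, a non-high vowel → -e → *jae*.
The last vowel of the past-tense form *jae* is /e/, which is an unrounded vowel, so the agentive suffix is -iki, giving *jaeiki*.
The agentive form *jaeiki* — final sound /i/ (a vowel) → -te → *jaeikite*.

jaeikite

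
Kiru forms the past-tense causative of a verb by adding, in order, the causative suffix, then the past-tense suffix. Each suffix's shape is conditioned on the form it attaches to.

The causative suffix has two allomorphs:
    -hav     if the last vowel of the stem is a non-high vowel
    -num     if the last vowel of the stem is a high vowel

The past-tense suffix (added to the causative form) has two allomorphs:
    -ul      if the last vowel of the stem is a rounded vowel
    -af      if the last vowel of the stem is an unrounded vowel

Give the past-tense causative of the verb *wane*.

Since the last vowel of *wane* is /e/ (a non-high vowel), it takes -hav, giving *wanehav*.
The causative form *wanehav*: last vowel = /a/, an unrounded vowel → -af → *wanehavaf*.

wanehavaf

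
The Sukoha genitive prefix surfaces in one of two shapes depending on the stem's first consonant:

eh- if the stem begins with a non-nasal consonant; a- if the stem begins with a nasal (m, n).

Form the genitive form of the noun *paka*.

*paka*: first consonant = /p/, non-nasal → eh- → *ehpaka*.

ehpaka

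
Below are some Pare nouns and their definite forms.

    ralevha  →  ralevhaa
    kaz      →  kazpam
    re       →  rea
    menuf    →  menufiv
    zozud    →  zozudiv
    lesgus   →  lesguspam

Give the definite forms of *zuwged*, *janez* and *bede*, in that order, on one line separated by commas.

zuwgediv, janezpam, bedea

The alternation tracks the final sound of the stem — -pam when the stem ends in a sibilant (*kaz*, *lesgus*); -iv when the stem ends in a non-sibilant consonant (*menuf*, *zozud*); -a when the stem ends in a vowel (*ralevha*, *re*).
The final sound of *zuwged* is /d/, which is a non-sibilant consonant, so the suffix is -iv, giving *zuwgediv*.
*janez* — final sound /z/ (a sibilant) → -pam → *janezpam*.
*bede* — final sound /e/ (a vowel) → -a → *bedea*.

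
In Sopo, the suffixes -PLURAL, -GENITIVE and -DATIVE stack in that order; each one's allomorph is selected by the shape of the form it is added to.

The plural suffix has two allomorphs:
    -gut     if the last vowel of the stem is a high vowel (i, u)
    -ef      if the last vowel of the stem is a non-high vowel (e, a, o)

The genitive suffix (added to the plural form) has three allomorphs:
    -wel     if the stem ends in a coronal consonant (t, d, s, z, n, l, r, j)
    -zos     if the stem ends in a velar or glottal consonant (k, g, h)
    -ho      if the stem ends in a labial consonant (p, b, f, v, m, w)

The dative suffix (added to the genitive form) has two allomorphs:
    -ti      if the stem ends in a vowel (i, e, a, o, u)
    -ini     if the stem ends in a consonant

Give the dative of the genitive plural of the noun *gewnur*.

gewnurgutwelini

*gewnur* — last vowel /u/ (a high vowel) → -gut → *gewnurgut*.
The plural form *gewnurgut*: final consonant = /t/, coronal → -wel → *gewnurgutwel*.
The final sound of the genitive form *gewnurgutwel* is /l/, which is a consonant, so the dative suffix is -ini, giving *gewnurgutwelini*.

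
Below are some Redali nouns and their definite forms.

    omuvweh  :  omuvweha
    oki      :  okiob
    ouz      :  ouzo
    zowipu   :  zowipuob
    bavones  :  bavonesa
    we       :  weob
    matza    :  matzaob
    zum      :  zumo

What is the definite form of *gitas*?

gitasa

The suffix is conditioned by the final sound: -a when the stem ends in a voiceless consonant (*omuvweh*, *bavones*); -o when the stem ends in a voiced consonant (*ouz*, *zum*); -ob when the stem ends in a vowel (*oki*, *zowipu*, *we*, *matza*).
The final sound of *gitas* is /s/, which is a voiceless consonant, so the suffix is -a, giving *gitasa*.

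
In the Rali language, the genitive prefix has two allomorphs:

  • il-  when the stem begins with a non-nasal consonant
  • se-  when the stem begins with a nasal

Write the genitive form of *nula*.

Since the first consonant of *nula* is /n/ (a nasal), it takes se-, giving *senula*.

senula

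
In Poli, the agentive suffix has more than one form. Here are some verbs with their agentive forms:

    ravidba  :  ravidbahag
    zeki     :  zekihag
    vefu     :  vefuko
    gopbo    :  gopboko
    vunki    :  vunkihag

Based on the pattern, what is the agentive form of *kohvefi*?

The alternation tracks the last vowel of the stem — -ko when the last vowel of the stem is a rounded vowel (*vefu*, *gopbo*); -hag when the last vowel of the stem is an unrounded vowel (*ravidba*, *zeki*, *vunki*).
*kohvefi* — last vowel /i/ (an unrounded vowel) → -hag → *kohvefihag*.

kohvefihag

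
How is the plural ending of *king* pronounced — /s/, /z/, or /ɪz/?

/z/

The stem *king* ends in a voiced non-sibilant sound.
The plural suffix surfaces as /ɪz/ after sibilants, /s/ after other voiceless consonants, and /z/ after other voiced sounds.
So the plural -s on *king* is pronounced /z/.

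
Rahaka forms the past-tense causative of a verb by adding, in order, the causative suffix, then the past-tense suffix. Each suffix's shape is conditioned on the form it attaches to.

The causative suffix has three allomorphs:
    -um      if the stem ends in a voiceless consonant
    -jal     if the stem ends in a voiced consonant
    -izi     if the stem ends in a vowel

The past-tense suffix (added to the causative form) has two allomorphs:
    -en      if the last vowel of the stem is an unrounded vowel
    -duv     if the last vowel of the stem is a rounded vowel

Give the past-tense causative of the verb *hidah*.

The final sound of *hidah* is /h/, which is a voiceless consonant, so the causative suffix is -um, giving *hidahum*.
Since the last vowel of the causative form *hidahum* is /u/ (a rounded vowel), it takes -duv, giving *hidahumduv*.

hidahumduv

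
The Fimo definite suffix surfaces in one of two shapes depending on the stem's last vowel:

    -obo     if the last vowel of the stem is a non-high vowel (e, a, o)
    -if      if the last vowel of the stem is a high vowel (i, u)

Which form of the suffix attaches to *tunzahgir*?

*tunzahgir*: last vowel = /i/, a high vowel → -if.

-if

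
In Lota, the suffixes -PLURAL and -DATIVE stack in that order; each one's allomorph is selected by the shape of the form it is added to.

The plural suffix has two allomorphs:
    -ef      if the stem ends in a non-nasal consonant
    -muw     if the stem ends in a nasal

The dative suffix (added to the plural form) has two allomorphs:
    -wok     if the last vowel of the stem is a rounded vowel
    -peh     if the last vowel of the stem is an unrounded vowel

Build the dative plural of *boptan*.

Since the final consonant of *boptan* is /n/ (a nasal), it takes -muw, giving *boptanmuw*.
The plural form *boptanmuw* — last vowel /u/ (a rounded vowel) → -wok → *boptanmuwwok*.

boptanmuwwok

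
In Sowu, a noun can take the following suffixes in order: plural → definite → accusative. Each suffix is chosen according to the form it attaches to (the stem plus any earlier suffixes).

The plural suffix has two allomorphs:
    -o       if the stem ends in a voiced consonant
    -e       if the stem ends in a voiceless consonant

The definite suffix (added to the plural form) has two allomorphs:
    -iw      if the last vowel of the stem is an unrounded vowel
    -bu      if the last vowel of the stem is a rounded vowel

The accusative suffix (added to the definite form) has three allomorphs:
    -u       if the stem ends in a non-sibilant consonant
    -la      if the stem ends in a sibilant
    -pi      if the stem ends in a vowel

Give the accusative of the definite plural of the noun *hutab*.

The final consonant of *hutab* is /b/, which is voiced, so the plural suffix is -o, giving *hutabo*.
The plural form *hutabo*: last vowel = /o/, a rounded vowel → -bu → *hutabobu*.
The definite form *hutabobu* — final sound /u/ (a vowel) → -pi → *hutabobupi*.

hutabobupi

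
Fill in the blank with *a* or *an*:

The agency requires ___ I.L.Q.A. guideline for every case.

an

The indefinite article is chosen by the initial *sound* of the following word, not its spelling.
The initialism *I.L.Q.A.* is read letter by letter; the first letter, I, is pronounced /aɪ/, which begins with a vowel sound.
So the article is *an*: The agency requires an I.L.Q.A. guideline for every case.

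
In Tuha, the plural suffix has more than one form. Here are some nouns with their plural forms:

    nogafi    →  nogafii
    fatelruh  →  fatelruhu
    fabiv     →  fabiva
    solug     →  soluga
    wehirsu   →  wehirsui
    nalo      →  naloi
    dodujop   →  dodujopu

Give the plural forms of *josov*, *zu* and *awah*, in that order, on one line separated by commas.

josova, zui, awahu

The pattern is voicing of the final sound: -u when the stem ends in a voiceless consonant (*fatelruh*, *dodujop*); -a when the stem ends in a voiced consonant (*fabiv*, *solug*); -i when the stem ends in a vowel (*nogafi*, *wehirsu*, *nalo*).
Since the final sound of *josov* is /v/ (a voiced consonant), it takes -a, giving *josova*.
The final sound of *zu* is /u/, which is a vowel, so the suffix is -i, giving *zui*.
*awah*: final sound = /h/, a voiceless consonant → -u → *awahu*.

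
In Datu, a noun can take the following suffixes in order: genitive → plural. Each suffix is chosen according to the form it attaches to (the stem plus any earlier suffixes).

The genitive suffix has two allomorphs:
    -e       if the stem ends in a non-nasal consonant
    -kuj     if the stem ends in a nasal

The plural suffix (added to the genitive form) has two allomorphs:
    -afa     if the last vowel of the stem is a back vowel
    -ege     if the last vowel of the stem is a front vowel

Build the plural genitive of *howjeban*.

howjebankujafa

*howjeban* — final consonant /n/ (a nasal) → -kuj → *howjebankuj*.
The genitive form *howjebankuj* — last vowel /u/ (a back vowel) → -afa → *howjebankujafa*.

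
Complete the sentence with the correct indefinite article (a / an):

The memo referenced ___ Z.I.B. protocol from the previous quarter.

a

The indefinite article is chosen by the initial *sound* of the following word, not its spelling.
The initialism *Z.I.B.* is read letter by letter; the first letter, Z, is pronounced /ziː/, which begins with a consonant sound.
So the article is *a*: The memo referenced a Z.I.B. protocol from the previous quarter.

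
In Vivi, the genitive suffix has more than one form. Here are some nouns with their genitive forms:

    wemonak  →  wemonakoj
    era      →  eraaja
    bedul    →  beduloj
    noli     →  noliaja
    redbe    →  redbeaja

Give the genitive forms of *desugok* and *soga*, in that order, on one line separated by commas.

Looking at the final sound of each stem: -oj when the stem ends in a consonant (*wemonak*, *bedul*); -aja when the stem ends in a vowel (*era*, *noli*, *redbe*).
Since the final sound of *desugok* is /k/ (a consonant), it takes -oj, giving *desugokoj*.
*soga*: final sound = /a/, a vowel → -aja → *sogaaja*.

desugokoj, sogaaja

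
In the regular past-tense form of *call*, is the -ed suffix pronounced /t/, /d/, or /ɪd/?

/d/

The stem *call* ends in a voiced sound other than /d/.
The -ed suffix is realized as /ɪd/ after /t, d/; as /t/ after other voiceless consonants; and as /d/ after other voiced sounds.
So -ed on *call* is pronounced /d/.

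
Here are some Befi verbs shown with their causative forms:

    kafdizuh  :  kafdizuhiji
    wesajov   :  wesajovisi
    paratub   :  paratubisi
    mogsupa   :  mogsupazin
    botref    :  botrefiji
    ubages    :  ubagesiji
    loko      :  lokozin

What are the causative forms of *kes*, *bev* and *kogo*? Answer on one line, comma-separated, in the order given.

kesiji, bevisi, kogozin

The pattern is voicing of the final sound: -iji when the stem ends in a voiceless consonant (*kafdizuh*, *botref*, *ubages*); -isi when the stem ends in a voiced consonant (*wesajov*, *paratub*); -zin when the stem ends in a vowel (*mogsupa*, *loko*).
*kes*: final sound = /s/, a voiceless consonant → -iji → *kesiji*.
*bev* — final sound /v/ (a voiced consonant) → -isi → *bevisi*.
The final sound of *kogo* is /o/, which is a vowel, so the suffix is -zin, giving *kogozin*.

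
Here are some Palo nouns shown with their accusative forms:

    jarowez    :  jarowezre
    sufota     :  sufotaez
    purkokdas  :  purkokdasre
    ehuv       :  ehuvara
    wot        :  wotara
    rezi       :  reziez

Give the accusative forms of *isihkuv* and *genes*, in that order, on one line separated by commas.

isihkuvara, genesre

The pattern is sibilance of the final sound: -re when the stem ends in a sibilant (*jarowez*, *purkokdas*); -ara when the stem ends in a non-sibilant consonant (*ehuv*, *wot*); -ez when the stem ends in a vowel (*sufota*, *rezi*).
Since the final sound of *isihkuv* is /v/ (a non-sibilant consonant), it takes -ara, giving *isihkuvara*.
Since the final sound of *genes* is /s/ (a sibilant), it takes -re, giving *genesre*.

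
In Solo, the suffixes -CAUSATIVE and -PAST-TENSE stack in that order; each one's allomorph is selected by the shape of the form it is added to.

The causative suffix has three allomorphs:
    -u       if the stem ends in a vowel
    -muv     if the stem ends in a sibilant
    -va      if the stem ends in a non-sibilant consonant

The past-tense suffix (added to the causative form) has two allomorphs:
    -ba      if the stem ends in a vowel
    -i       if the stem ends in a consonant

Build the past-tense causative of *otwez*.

Since the final sound of *otwez* is /z/ (a sibilant), it takes -muv, giving *otwezmuv*.
The causative form *otwezmuv*: final sound = /v/, a consonant → -i → *otwezmuvi*.

otwezmuvi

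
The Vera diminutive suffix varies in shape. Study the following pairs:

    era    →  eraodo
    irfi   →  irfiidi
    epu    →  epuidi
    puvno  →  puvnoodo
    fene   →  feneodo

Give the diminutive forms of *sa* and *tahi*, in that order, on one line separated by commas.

The alternation tracks the last vowel of the stem — -idi when the last vowel of the stem is a high vowel (*irfi*, *epu*); -odo when the last vowel of the stem is a non-high vowel (*era*, *puvno*, *fene*).
The last vowel of *sa* is /a/, which is a non-high vowel, so the suffix is -odo, giving *saodo*.
Since the last vowel of *tahi* is /i/ (a high vowel), it takes -idi, giving *tahiidi*.

saodo, tahiidi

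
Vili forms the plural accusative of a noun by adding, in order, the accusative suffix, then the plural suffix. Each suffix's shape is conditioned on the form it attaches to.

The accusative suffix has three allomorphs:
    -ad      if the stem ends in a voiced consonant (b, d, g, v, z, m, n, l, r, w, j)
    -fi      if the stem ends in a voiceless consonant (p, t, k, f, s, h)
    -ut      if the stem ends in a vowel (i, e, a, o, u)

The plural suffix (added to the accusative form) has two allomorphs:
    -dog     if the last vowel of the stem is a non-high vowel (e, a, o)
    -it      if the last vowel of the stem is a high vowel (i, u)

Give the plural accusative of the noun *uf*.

uffiit

Since the final sound of *uf* is /f/ (a voiceless consonant), it takes -fi, giving *uffi*.
Since the last vowel of the accusative form *uffi* is /i/ (a high vowel), it takes -it, giving *uffiit*.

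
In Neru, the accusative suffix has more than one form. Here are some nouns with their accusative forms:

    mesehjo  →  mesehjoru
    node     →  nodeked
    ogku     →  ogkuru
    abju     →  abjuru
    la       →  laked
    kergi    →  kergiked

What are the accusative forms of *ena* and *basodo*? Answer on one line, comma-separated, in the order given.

enaked, basodoru

Looking at the last vowel of each stem: -ru when the last vowel of the stem is a rounded vowel (*mesehjo*, *ogku*, *abju*); -ked when the last vowel of the stem is an unrounded vowel (*node*, *la*, *kergi*).
*ena* — last vowel /a/ (an unrounded vowel) → -ked → *enaked*.
*basodo* — last vowel /o/ (a rounded vowel) → -ru → *basodoru*.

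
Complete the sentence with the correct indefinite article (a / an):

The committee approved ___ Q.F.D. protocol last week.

The indefinite article is chosen by the initial *sound* of the following word, not its spelling.
The initialism *Q.F.D.* is read letter by letter; the first letter, Q, is pronounced /kjuː/, which begins with a consonant sound.
So the article is *a*: The committee approved a Q.F.D. protocol last week.

a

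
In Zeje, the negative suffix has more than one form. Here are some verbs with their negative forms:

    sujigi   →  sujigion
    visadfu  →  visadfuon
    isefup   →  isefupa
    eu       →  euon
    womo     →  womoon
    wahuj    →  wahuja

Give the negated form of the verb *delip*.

The pattern is consonant vs. vowel: -a when the stem ends in a consonant (*isefup*, *wahuj*); -on when the stem ends in a vowel (*sujigi*, *visadfu*, *eu*, *womo*).
Since the final sound of *delip* is /p/ (a consonant), it takes -a, giving *delipa*.

delipa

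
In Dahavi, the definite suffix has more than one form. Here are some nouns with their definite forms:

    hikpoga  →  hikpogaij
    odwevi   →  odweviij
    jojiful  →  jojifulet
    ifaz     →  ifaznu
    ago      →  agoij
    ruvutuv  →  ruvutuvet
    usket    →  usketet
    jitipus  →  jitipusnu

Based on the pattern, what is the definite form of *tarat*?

taratet

Looking at the final sound of each stem: -nu when the stem ends in a sibilant (*ifaz*, *jitipus*); -et when the stem ends in a non-sibilant consonant (*jojiful*, *ruvutuv*, *usket*); -ij when the stem ends in a vowel (*hikpoga*, *odwevi*, *ago*).
*tarat* — final sound /t/ (a non-sibilant consonant) → -et → *taratet*.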